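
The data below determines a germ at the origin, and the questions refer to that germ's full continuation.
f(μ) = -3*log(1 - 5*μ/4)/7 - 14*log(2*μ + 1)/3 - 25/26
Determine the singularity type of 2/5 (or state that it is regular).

The point is a regular point.

There is no denominator, hence no pole anywhere.
Branch term log(1 - μ/(4/5)): argument at 2/5 is 1/2, nonzero, so 2/5 is not its branch point (a point on a principal cut is still regular for the continued germ).
Branch term log(1 - μ/(-1/2)): argument at 2/5 is 9/5, nonzero, so 2/5 is not its branch point (a point on a principal cut is still regular for the continued germ).
So the germ continues analytically to 2/5.


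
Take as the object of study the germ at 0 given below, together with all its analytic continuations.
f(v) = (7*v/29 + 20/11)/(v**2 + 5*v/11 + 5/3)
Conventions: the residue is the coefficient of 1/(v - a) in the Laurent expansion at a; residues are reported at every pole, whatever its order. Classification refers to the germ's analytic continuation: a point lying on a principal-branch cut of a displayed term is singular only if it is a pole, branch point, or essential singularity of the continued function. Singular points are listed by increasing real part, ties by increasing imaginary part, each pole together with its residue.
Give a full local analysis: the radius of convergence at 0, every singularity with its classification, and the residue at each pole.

Radius of convergence at 0: (1/3)*sqrt(15).
At (-5/22) - ((1/66)*sqrt(7035))*i: a pole of order 1; residue (7/58) + ((225/27202)*sqrt(7035))*i.
At (-5/22) + ((1/66)*sqrt(7035))*i: a pole of order 1; residue (7/58) - ((225/27202)*sqrt(7035))*i.

Denominator factor (v**2 + 5*v/11 + 5/3): discriminant -2345/363, complex-conjugate roots (-5/22) + ((1/66)*sqrt(7035))*i and (-5/22) - ((1/66)*sqrt(7035))*i; poles of order 1, moduli (1/3)*sqrt(15) and (1/3)*sqrt(15).
The radius of convergence is the smallest modulus among the singular points: (1/3)*sqrt(15).
The factor v**2 + 5*v/11 + 5/3 splits as (v - a)(v - a') with a = (-5/22) - ((1/66)*sqrt(7035))*i, a' = (-5/22) + ((1/66)*sqrt(7035))*i. At the order-1 pole a set g(v) = (v - a)*f(v) = [7*v/29 + 20/11] / (v - a').
Simple pole: residue = g(a) at a = (-5/22) - ((1/66)*sqrt(7035))*i, which is (7/58) + ((225/27202)*sqrt(7035))*i.
The factor v**2 + 5*v/11 + 5/3 splits as (v - a)(v - a') with a = (-5/22) + ((1/66)*sqrt(7035))*i, a' = (-5/22) - ((1/66)*sqrt(7035))*i. At the order-1 pole a set g(v) = (v - a)*f(v) = [7*v/29 + 20/11] / (v - a').
Simple pole: residue = g(a) at a = (-5/22) + ((1/66)*sqrt(7035))*i, which is (7/58) - ((225/27202)*sqrt(7035))*i.
List the singular points by increasing real part (a conjugate pair: the negative imaginary part first).


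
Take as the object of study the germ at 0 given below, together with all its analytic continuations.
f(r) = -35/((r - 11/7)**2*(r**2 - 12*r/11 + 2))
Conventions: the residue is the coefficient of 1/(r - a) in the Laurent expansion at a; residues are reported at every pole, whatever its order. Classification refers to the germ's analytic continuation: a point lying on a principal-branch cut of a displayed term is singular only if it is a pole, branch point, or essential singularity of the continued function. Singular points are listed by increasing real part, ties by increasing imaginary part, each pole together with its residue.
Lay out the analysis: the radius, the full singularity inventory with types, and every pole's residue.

Denominator factor (r**2 - 12*r/11 + 2): discriminant -824/121, complex-conjugate roots (6/11) + ((1/11)*sqrt(206))*i and (6/11) - ((1/11)*sqrt(206))*i; poles of order 1, moduli sqrt(2) and sqrt(2).
Denominator factor (r - 11/7)^2: pole of order 2 at 11/7, modulus 11/7.
The radius of convergence is the smallest modulus among the singular points: sqrt(2).
The factor r**2 - 12*r/11 + 2 splits as (r - a)(r - a') with a = (6/11) - ((1/11)*sqrt(206))*i, a' = (6/11) + ((1/11)*sqrt(206))*i. At the order-1 pole a set g(r) = (r - a)*f(r) = [-35/(r - 11/7)**2] / (r - a').
Simple pole: residue = g(a) at a = (6/11) - ((1/11)*sqrt(206))*i, which is (-189679/40095) + ((1321579/16519140)*sqrt(206))*i.
The factor r**2 - 12*r/11 + 2 splits as (r - a)(r - a') with a = (6/11) + ((1/11)*sqrt(206))*i, a' = (6/11) - ((1/11)*sqrt(206))*i. At the order-1 pole a set g(r) = (r - a)*f(r) = [-35/(r - 11/7)**2] / (r - a').
Simple pole: residue = g(a) at a = (6/11) + ((1/11)*sqrt(206))*i, which is (-189679/40095) - ((1321579/16519140)*sqrt(206))*i.
At the order-2 pole 11/7 set g(r) = (r - (11/7))^2*f(r) = -35/(r**2 - 12*r/11 + 2).
Order-2 pole: residue = g'(a); g'(11/7) = 379358/40095, so the residue is 379358/40095.
List the singular points by increasing real part (a conjugate pair: the negative imaginary part first).

Radius of convergence at 0: sqrt(2).
At (6/11) - ((1/11)*sqrt(206))*i: a pole of order 1; residue (-189679/40095) + ((1321579/16519140)*sqrt(206))*i.
At (6/11) + ((1/11)*sqrt(206))*i: a pole of order 1; residue (-189679/40095) - ((1321579/16519140)*sqrt(206))*i.
At 11/7: a pole of order 2; residue 379358/40095.


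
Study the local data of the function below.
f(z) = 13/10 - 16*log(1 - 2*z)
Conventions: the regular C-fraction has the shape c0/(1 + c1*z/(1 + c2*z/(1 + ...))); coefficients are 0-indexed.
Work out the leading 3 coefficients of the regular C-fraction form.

Taylor coefficients (expand at 0): a_0 = 13/10, a_1 = 32, a_2 = 32.
c0 = a_0 = 13/10. Peel one level at a time: if S = 1 + c*z/S' with S'(0) = 1, then c is the z-coefficient of S and S' = c*z/(S - 1).
S_1 = c0/f = 1 + (-320/13)*z + (98240/169)*z^2 + ...; c1 = -320/13.
S_2 = c1*z/(S_1 - 1) = 1 + (307/13)*z + ...; c2 = 307/13.

The regular C-fraction coefficients are [13/10, -320/13, 307/13].


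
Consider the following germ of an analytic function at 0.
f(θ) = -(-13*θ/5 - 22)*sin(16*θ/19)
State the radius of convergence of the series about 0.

The radius of convergence is infinite.

The factor -sin(16*θ/19) is entire and contributes no finite singular point.
The polynomial part has no poles.
No finite singular points: the Taylor series at 0 converges everywhere.


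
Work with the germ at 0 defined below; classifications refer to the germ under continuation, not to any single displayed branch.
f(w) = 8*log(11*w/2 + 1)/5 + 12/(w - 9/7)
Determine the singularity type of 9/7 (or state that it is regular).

The point is a pole of order 1.

The denominator factor w - 9/7 vanishes at 9/7 and appears to the power 1; the numerator there equals 12, nonzero, and no other factor vanishes.
The branch terms are analytic at this point.
Hence a pole whose order is the multiplicity, 1.


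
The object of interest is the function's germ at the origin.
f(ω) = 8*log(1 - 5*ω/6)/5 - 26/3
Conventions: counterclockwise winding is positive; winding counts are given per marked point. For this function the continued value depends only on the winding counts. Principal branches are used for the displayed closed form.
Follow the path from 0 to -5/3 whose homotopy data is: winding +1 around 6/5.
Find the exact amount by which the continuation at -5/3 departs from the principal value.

The rational part is single-valued and drops out of the difference; each branch term changes only by its own monodromy.
(8/5)*log(1 - ω/(6/5)): each positive loop around 6/5 adds 2*pi*i to the log, so winding +1 contributes (8/5)*(1)*2*pi*i = (16/5)*pi*i.
Summing the contributions at ω = -5/3 gives (16/5)*pi*i.

Continued minus principal equals (16/5)*pi*i.


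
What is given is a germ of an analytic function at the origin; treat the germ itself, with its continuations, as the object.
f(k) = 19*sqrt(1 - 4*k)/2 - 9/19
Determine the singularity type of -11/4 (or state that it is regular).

The point is a regular point.

There is no denominator, hence no pole anywhere.
Branch term sqrt(1 - k/(1/4)): argument at -11/4 is 12, nonzero, so -11/4 is not its branch point (a point on a principal cut is still regular for the continued germ).
So the germ continues analytically to -11/4.


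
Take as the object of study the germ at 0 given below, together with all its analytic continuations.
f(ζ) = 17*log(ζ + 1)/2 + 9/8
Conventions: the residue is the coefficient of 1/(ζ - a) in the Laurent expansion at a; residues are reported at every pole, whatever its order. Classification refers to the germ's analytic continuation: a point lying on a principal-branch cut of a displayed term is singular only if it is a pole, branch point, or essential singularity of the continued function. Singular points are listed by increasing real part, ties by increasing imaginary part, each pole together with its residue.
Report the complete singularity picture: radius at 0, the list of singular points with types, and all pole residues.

Branch term (17/2)*log(1 - ζ/(-1)): its argument vanishes at ζ = -1, a logarithmic branch point, modulus 1.
The radius of convergence is the smallest modulus among the singular points: 1.

Radius of convergence at 0: 1.
At -1: a logarithmic branch point.


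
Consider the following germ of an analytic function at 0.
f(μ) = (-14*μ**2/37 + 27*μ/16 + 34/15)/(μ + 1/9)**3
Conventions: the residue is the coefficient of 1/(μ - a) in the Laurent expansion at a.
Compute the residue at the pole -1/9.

At the order-3 pole -1/9 set g(μ) = (μ - (-1/9))^3*f(μ) = -14*μ**2/37 + 27*μ/16 + 34/15.
Order-3 pole: residue = g''(a)/2; g''(-1/9) = -28/37, so the residue is -14/37.

The residue is -14/37.


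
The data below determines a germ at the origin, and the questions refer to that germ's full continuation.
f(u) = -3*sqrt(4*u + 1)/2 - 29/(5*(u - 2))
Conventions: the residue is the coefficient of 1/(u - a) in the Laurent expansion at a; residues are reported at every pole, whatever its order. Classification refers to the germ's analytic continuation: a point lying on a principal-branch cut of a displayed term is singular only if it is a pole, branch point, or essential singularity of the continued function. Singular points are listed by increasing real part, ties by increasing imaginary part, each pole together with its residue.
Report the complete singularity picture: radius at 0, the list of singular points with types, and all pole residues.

Radius of convergence at 0: 1/4.
At -1/4: an algebraic (square-root) branch point.
At 2: a pole of order 1; residue -29/5.

Denominator factor (u - 2): pole of order 1 at 2, modulus 2.
Branch term (-3/2)*sqrt(1 - u/(-1/4)): its argument vanishes at u = -1/4, a square-root branch point, modulus 1/4.
The radius of convergence is the smallest modulus among the singular points: 1/4.
The branch term is analytic at 2 and contributes nothing to the residue; only the rational part matters.
At the order-1 pole 2 set g(u) = (u - (2))*(rational part) = -29/5.
Simple pole: residue = g(a) at a = 2, which is -29/5.
List the singular points by increasing real part (a conjugate pair: the negative imaginary part first).


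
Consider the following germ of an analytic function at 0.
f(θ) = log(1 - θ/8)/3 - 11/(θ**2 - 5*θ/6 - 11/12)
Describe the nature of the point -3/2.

The point is a regular point.

Denominator factors: θ**2 - 5*θ/6 - 11/12 = 31/12 at θ = -3/2 — none vanishes.
Branch term log(1 - θ/(8)): argument at -3/2 is 19/16, nonzero, so -3/2 is not its branch point (a point on a principal cut is still regular for the continued germ).
So the germ continues analytically to -3/2.


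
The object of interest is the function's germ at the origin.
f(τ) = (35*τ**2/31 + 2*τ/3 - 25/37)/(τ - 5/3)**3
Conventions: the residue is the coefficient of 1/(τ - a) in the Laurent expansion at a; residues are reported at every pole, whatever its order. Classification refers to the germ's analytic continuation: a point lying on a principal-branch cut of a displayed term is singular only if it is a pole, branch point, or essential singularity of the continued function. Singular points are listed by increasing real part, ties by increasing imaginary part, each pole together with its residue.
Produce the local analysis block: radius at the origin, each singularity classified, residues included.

Radius of convergence at 0: 5/3.
At 5/3: a pole of order 3; residue 35/31.

Denominator factor (τ - 5/3)^3: pole of order 3 at 5/3, modulus 5/3.
The radius of convergence is the smallest modulus among the singular points: 5/3.
At the order-3 pole 5/3 set g(τ) = (τ - (5/3))^3*f(τ) = 35*τ**2/31 + 2*τ/3 - 25/37.
Order-3 pole: residue = g''(a)/2; g''(5/3) = 70/31, so the residue is 35/31.


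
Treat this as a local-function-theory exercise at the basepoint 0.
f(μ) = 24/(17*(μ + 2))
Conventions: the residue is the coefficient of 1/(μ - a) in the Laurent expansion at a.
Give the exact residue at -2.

At the order-1 pole -2 set g(μ) = (μ - (-2))*f(μ) = 24/17.
Simple pole: residue = g(a) at a = -2, which is 24/17.

The residue is 24/17.


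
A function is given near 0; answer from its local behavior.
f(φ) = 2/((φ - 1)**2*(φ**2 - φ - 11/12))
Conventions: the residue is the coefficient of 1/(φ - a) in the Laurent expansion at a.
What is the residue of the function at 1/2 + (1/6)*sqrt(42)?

The factor φ**2 - φ - 11/12 splits as (φ - a)(φ - a') with a = 1/2 + (1/6)*sqrt(42), a' = 1/2 - (1/6)*sqrt(42). At the order-1 pole a set g(φ) = (φ - a)*f(φ) = [2/(φ - 1)**2] / (φ - a').
Simple pole: residue = g(a) at a = 1/2 + (1/6)*sqrt(42), which is 144/121 + (204/847)*sqrt(42).

The residue is 144/121 + (204/847)*sqrt(42).


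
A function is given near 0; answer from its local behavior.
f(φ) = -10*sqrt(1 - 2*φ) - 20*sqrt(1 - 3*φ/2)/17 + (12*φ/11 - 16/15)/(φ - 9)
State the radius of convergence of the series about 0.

Denominator factor (φ - 9): pole of order 1 at 9, modulus 9.
Branch term (-20/17)*sqrt(1 - φ/(2/3)): its argument vanishes at φ = 2/3, a square-root branch point, modulus 2/3.
Branch term (-10)*sqrt(1 - φ/(1/2)): its argument vanishes at φ = 1/2, a square-root branch point, modulus 1/2.
The radius of convergence is the smallest modulus among the singular points: 1/2.

The radius of convergence is 1/2.


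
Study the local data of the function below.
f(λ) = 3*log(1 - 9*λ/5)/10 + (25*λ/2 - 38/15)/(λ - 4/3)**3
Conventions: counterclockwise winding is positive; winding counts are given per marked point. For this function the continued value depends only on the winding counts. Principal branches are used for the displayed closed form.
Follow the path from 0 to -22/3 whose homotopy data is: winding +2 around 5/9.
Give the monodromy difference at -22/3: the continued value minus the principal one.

The rational part is single-valued and drops out of the difference; each branch term changes only by its own monodromy.
(3/10)*log(1 - λ/(5/9)): each positive loop around 5/9 adds 2*pi*i to the log, so winding +2 contributes (3/10)*(2)*2*pi*i = (6/5)*pi*i.
Summing the contributions at λ = -22/3 gives (6/5)*pi*i.

Continued minus principal equals (6/5)*pi*i.


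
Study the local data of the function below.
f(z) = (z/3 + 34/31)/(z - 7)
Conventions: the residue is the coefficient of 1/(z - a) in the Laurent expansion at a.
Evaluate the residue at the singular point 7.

The residue is 319/93.

At the order-1 pole 7 set g(z) = (z - (7))*f(z) = z/3 + 34/31.
Simple pole: residue = g(a) at a = 7, which is 319/93.


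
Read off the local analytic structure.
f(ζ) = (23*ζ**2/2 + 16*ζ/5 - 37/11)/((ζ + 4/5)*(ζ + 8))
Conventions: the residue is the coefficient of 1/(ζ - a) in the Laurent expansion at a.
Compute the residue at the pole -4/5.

The residue is 79/396.

At the order-1 pole -4/5 set g(ζ) = (ζ - (-4/5))*f(ζ) = (23*ζ**2/2 + 16*ζ/5 - 37/11)/(ζ + 8).
Simple pole: residue = g(a) at a = -4/5, which is 79/396.


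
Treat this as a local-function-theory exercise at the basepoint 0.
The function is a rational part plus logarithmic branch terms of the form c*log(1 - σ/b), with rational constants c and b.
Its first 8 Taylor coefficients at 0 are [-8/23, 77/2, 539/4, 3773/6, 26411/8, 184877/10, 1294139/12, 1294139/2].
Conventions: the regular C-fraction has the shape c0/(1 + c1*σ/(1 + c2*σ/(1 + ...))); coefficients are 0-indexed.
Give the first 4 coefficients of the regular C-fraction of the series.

The regular C-fraction coefficients are [-8/23, 1771/16, -1827/16, -28/783].

Taylor coefficients (read off): a_0 = -8/23, a_1 = 77/2, a_2 = 539/4, a_3 = 3773/6.
c0 = a_0 = -8/23. Peel one level at a time: if S = 1 + c*σ/S' with S'(0) = 1, then c is the σ-coefficient of S and S' = c*σ/(S - 1).
S_1 = c0/f = 1 + (1771/16)*σ + (3235617/256)*σ^2 + ...; c1 = 1771/16.
S_2 = c1*σ/(S_1 - 1) = 1 + (-1827/16)*σ + (-49/12)*σ^2 + ...; c2 = -1827/16.
S_3 = c2*σ/(S_2 - 1) = 1 + (-28/783)*σ + ...; c3 = -28/783.


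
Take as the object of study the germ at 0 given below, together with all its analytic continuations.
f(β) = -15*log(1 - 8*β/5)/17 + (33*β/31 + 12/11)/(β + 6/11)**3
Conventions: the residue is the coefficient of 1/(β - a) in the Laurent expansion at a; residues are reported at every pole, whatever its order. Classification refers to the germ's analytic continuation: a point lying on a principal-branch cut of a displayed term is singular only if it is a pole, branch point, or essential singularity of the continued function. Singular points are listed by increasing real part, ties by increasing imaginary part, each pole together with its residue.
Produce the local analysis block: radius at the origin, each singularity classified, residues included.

Denominator factor (β + 6/11)^3: pole of order 3 at -6/11, modulus 6/11.
Branch term (-15/17)*log(1 - β/(5/8)): its argument vanishes at β = 5/8, a logarithmic branch point, modulus 5/8.
The radius of convergence is the smallest modulus among the singular points: 6/11.
The branch term is analytic at -6/11 and contributes nothing to the residue; only the rational part matters.
At the order-3 pole -6/11 set g(β) = (β - (-6/11))^3*(rational part) = 33*β/31 + 12/11.
Order-3 pole: residue = g''(a)/2; g''(-6/11) = 0, so the residue is 0.
List the singular points by increasing real part (a conjugate pair: the negative imaginary part first).

Radius of convergence at 0: 6/11.
At -6/11: a pole of order 3; residue 0.
At 5/8: a logarithmic branch point.


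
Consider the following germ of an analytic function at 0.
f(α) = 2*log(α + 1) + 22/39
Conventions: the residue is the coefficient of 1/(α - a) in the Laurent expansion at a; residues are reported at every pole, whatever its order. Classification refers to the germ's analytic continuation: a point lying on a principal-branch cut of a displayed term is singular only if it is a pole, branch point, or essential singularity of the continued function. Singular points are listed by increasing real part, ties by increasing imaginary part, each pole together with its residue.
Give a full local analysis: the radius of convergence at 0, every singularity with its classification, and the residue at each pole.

Branch term (2)*log(1 - α/(-1)): its argument vanishes at α = -1, a logarithmic branch point, modulus 1.
The radius of convergence is the smallest modulus among the singular points: 1.

Radius of convergence at 0: 1.
At -1: a logarithmic branch point.


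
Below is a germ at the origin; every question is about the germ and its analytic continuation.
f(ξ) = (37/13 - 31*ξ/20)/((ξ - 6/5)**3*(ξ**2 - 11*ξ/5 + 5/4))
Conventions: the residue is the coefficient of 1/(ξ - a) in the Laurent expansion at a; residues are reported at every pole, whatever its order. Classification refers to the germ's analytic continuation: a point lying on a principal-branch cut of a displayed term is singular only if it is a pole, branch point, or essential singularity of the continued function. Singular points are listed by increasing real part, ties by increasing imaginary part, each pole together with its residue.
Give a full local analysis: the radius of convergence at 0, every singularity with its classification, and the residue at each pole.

Denominator factor (ξ - 6/5)^3: pole of order 3 at 6/5, modulus 6/5.
Denominator factor (ξ**2 - 11*ξ/5 + 5/4): discriminant -4/25, complex-conjugate roots (11/10) + (1/5)*i and (11/10) - (1/5)*i; poles of order 1, moduli (1/2)*sqrt(5) and (1/2)*sqrt(5).
The radius of convergence is the smallest modulus among the singular points: (1/2)*sqrt(5).
The factor ξ**2 - 11*ξ/5 + 5/4 splits as (ξ - a)(ξ - a') with a = (11/10) - (1/5)*i, a' = (11/10) + (1/5)*i. At the order-1 pole a set g(ξ) = (ξ - a)*f(ξ) = [(37/13 - 31*ξ/20)/(ξ - 6/5)**3] / (ξ - a').
Simple pole: residue = g(a) at a = (11/10) - (1/5)*i, which is (-1466/65) + (34249/130)*i.
The factor ξ**2 - 11*ξ/5 + 5/4 splits as (ξ - a)(ξ - a') with a = (11/10) + (1/5)*i, a' = (11/10) - (1/5)*i. At the order-1 pole a set g(ξ) = (ξ - a)*f(ξ) = [(37/13 - 31*ξ/20)/(ξ - 6/5)**3] / (ξ - a').
Simple pole: residue = g(a) at a = (11/10) + (1/5)*i, which is (-1466/65) - (34249/130)*i.
At the order-3 pole 6/5 set g(ξ) = (ξ - (6/5))^3*f(ξ) = (37/13 - 31*ξ/20)/(ξ**2 - 11*ξ/5 + 5/4).
Order-3 pole: residue = g''(a)/2; g''(6/5) = 5864/65, so the residue is 2932/65.
List the singular points by increasing real part (a conjugate pair: the negative imaginary part first).

Radius of convergence at 0: (1/2)*sqrt(5).
At (11/10) - (1/5)*i: a pole of order 1; residue (-1466/65) + (34249/130)*i.
At (11/10) + (1/5)*i: a pole of order 1; residue (-1466/65) - (34249/130)*i.
At 6/5: a pole of order 3; residue 2932/65.


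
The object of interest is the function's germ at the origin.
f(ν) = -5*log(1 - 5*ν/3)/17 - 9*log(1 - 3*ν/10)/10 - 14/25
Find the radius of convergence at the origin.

The radius of convergence is 3/5.

Branch term (-5/17)*log(1 - ν/(3/5)): its argument vanishes at ν = 3/5, a logarithmic branch point, modulus 3/5.
Branch term (-9/10)*log(1 - ν/(10/3)): its argument vanishes at ν = 10/3, a logarithmic branch point, modulus 10/3.
The radius of convergence is the smallest modulus among the singular points: 3/5.


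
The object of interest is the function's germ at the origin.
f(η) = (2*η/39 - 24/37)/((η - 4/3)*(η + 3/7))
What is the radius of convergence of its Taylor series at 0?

Denominator factor (η - 4/3): pole of order 1 at 4/3, modulus 4/3.
Denominator factor (η + 3/7): pole of order 1 at -3/7, modulus 3/7.
The radius of convergence is the smallest modulus among the singular points: 3/7.

The radius of convergence is 3/7.


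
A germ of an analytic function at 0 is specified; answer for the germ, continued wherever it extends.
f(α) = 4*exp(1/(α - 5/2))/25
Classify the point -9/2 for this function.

The point is a regular point.

There is no denominator, hence no pole anywhere.
The essential point of exp(1/(α - (5/2))) is 5/2, not -9/2.
So the germ continues analytically to -9/2.


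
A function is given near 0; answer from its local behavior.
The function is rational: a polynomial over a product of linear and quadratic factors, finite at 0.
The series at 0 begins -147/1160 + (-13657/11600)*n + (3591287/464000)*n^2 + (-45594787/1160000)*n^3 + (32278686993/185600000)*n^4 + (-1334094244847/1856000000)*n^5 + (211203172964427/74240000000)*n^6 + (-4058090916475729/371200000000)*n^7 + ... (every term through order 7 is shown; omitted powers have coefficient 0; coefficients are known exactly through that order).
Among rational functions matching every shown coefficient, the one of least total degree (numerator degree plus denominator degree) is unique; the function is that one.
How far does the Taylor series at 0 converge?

No rational of total degree below 6 reproduces all 8 coefficients; solving the [1/5] Pade equations on them gives f(n) = (-11*n/7 - 3/29)/((n + 5/2)*(n**2 - 11*n/7 - 4/7)**2), whose expansion matches every shown term.
Denominator factor (n**2 - 11*n/7 - 4/7)^2: discriminant 233/49, real irrational roots 11/14 + (1/14)*sqrt(233) and 11/14 - (1/14)*sqrt(233); poles of order 2, moduli 11/14 + (1/14)*sqrt(233) and -11/14 + (1/14)*sqrt(233).
Denominator factor (n + 5/2): pole of order 1 at -5/2, modulus 5/2.
The radius of convergence is the smallest modulus among the singular points: -11/14 + (1/14)*sqrt(233).

The radius of convergence is -11/14 + (1/14)*sqrt(233).


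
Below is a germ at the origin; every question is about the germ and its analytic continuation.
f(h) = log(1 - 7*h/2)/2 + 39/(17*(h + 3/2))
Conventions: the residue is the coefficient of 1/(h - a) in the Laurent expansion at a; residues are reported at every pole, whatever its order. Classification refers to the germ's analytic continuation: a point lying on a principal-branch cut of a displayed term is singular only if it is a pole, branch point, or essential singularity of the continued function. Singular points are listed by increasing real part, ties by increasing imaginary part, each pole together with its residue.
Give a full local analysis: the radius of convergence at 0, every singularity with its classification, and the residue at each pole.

Denominator factor (h + 3/2): pole of order 1 at -3/2, modulus 3/2.
Branch term (1/2)*log(1 - h/(2/7)): its argument vanishes at h = 2/7, a logarithmic branch point, modulus 2/7.
The radius of convergence is the smallest modulus among the singular points: 2/7.
The branch term is analytic at -3/2 and contributes nothing to the residue; only the rational part matters.
At the order-1 pole -3/2 set g(h) = (h - (-3/2))*(rational part) = 39/17.
Simple pole: residue = g(a) at a = -3/2, which is 39/17.
List the singular points by increasing real part (a conjugate pair: the negative imaginary part first).

Radius of convergence at 0: 2/7.
At -3/2: a pole of order 1; residue 39/17.
At 2/7: a logarithmic branch point.


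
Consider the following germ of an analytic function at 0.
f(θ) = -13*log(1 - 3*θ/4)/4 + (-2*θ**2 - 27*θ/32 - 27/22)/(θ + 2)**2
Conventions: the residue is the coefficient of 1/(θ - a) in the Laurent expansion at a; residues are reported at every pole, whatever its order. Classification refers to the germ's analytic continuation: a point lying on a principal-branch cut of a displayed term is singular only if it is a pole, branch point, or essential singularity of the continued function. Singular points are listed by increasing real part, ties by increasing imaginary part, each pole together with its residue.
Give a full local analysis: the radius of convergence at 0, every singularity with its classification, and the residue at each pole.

Denominator factor (θ + 2)^2: pole of order 2 at -2, modulus 2.
Branch term (-13/4)*log(1 - θ/(4/3)): its argument vanishes at θ = 4/3, a logarithmic branch point, modulus 4/3.
The radius of convergence is the smallest modulus among the singular points: 4/3.
The branch term is analytic at -2 and contributes nothing to the residue; only the rational part matters.
At the order-2 pole -2 set g(θ) = (θ - (-2))^2*(rational part) = -2*θ**2 - 27*θ/32 - 27/22.
Order-2 pole: residue = g'(a); g'(-2) = 229/32, so the residue is 229/32.
List the singular points by increasing real part (a conjugate pair: the negative imaginary part first).

Radius of convergence at 0: 4/3.
At -2: a pole of order 2; residue 229/32.
At 4/3: a logarithmic branch point.


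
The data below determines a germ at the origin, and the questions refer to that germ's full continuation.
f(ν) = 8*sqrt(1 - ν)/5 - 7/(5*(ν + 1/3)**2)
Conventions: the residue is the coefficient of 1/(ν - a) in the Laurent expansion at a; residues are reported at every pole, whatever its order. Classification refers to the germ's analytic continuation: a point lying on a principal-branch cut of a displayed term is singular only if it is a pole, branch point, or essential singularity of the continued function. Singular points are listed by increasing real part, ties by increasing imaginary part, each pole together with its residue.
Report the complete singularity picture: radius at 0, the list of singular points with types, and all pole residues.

Radius of convergence at 0: 1/3.
At -1/3: a pole of order 2; residue 0.
At 1: an algebraic (square-root) branch point.

Denominator factor (ν + 1/3)^2: pole of order 2 at -1/3, modulus 1/3.
Branch term (8/5)*sqrt(1 - ν/(1)): its argument vanishes at ν = 1, a square-root branch point, modulus 1.
The radius of convergence is the smallest modulus among the singular points: 1/3.
The branch term is analytic at -1/3 and contributes nothing to the residue; only the rational part matters.
At the order-2 pole -1/3 set g(ν) = (ν - (-1/3))^2*(rational part) = -7/5.
Order-2 pole: residue = g'(a); g'(-1/3) = 0, so the residue is 0.
List the singular points by increasing real part (a conjugate pair: the negative imaginary part first).


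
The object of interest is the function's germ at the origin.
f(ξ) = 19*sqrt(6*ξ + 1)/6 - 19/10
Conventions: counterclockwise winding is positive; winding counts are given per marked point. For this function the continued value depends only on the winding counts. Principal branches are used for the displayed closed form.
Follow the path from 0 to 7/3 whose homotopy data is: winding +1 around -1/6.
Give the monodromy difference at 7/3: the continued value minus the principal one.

The rational part is single-valued and drops out of the difference; each branch term changes only by its own monodromy.
(19/6)*sqrt(1 - ξ/(-1/6)): winding +1 is odd, the square root flips sign, contributing -2*(19/6)*sqrt(1 - (7/3)/(-1/6)) = -2*(19/6)*sqrt(15) = -(19/3)*sqrt(15).
Summing the contributions at ξ = 7/3 gives -(19/3)*sqrt(15).

Continued minus principal equals -(19/3)*sqrt(15).


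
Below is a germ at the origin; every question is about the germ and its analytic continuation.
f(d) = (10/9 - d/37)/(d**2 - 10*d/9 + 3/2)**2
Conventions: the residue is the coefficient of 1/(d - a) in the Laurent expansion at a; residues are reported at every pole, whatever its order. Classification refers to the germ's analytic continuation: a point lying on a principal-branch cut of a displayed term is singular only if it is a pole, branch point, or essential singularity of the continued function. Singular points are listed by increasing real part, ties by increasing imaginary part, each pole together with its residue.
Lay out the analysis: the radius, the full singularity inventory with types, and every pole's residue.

Radius of convergence at 0: (1/2)*sqrt(6).
At (5/9) - ((1/18)*sqrt(386))*i: a pole of order 2; residue ((29565/2756426)*sqrt(386))*i.
At (5/9) + ((1/18)*sqrt(386))*i: a pole of order 2; residue -((29565/2756426)*sqrt(386))*i.

Denominator factor (d**2 - 10*d/9 + 3/2)^2: discriminant -386/81, complex-conjugate roots (5/9) + ((1/18)*sqrt(386))*i and (5/9) - ((1/18)*sqrt(386))*i; poles of order 2, moduli (1/2)*sqrt(6) and (1/2)*sqrt(6).
The radius of convergence is the smallest modulus among the singular points: (1/2)*sqrt(6).
The factor d**2 - 10*d/9 + 3/2 splits as (d - a)(d - a') with a = (5/9) - ((1/18)*sqrt(386))*i, a' = (5/9) + ((1/18)*sqrt(386))*i. At the order-2 pole a set g(d) = (d - a)^2*f(d) = [10/9 - d/37] / (d - a')^2.
Order-2 pole: residue = g'(a); g'((5/9) - ((1/18)*sqrt(386))*i) = ((29565/2756426)*sqrt(386))*i, so the residue is ((29565/2756426)*sqrt(386))*i.
The factor d**2 - 10*d/9 + 3/2 splits as (d - a)(d - a') with a = (5/9) + ((1/18)*sqrt(386))*i, a' = (5/9) - ((1/18)*sqrt(386))*i. At the order-2 pole a set g(d) = (d - a)^2*f(d) = [10/9 - d/37] / (d - a')^2.
Order-2 pole: residue = g'(a); g'((5/9) + ((1/18)*sqrt(386))*i) = -((29565/2756426)*sqrt(386))*i, so the residue is -((29565/2756426)*sqrt(386))*i.
List the singular points by increasing real part (a conjugate pair: the negative imaginary part first).


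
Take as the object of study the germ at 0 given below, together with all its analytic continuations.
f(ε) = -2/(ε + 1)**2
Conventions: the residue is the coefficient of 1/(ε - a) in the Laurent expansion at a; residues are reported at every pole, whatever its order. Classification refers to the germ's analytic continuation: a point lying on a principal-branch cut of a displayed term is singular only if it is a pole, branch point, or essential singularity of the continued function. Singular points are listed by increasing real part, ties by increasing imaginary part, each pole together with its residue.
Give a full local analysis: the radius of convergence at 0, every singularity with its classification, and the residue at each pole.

Denominator factor (ε + 1)^2: pole of order 2 at -1, modulus 1.
The radius of convergence is the smallest modulus among the singular points: 1.
At the order-2 pole -1 set g(ε) = (ε - (-1))^2*f(ε) = -2.
Order-2 pole: residue = g'(a); g'(-1) = 0, so the residue is 0.

Radius of convergence at 0: 1.
At -1: a pole of order 2; residue 0.


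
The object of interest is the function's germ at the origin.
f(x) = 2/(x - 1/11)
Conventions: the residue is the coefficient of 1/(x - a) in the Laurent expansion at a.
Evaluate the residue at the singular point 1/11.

At the order-1 pole 1/11 set g(x) = (x - (1/11))*f(x) = 2.
Simple pole: residue = g(a) at a = 1/11, which is 2.

The residue is 2.


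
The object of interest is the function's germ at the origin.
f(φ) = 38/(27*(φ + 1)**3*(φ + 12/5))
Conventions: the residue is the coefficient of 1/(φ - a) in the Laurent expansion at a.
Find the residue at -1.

The residue is 4750/9261.

At the order-3 pole -1 set g(φ) = (φ - (-1))^3*f(φ) = 38/(27*(φ + 12/5)).
Order-3 pole: residue = g''(a)/2; g''(-1) = 9500/9261, so the residue is 4750/9261.


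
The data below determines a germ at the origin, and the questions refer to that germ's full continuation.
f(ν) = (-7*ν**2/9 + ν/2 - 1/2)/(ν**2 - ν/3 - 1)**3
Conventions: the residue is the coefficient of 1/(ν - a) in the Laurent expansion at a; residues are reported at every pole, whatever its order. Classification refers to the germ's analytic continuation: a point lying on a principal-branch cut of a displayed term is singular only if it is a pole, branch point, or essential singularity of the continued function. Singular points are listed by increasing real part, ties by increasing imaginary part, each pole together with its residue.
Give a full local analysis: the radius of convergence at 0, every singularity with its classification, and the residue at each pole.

Radius of convergence at 0: -1/6 + (1/6)*sqrt(37).
At 1/6 - (1/6)*sqrt(37): a pole of order 3; residue (501/101306)*sqrt(37).
At 1/6 + (1/6)*sqrt(37): a pole of order 3; residue -(501/101306)*sqrt(37).


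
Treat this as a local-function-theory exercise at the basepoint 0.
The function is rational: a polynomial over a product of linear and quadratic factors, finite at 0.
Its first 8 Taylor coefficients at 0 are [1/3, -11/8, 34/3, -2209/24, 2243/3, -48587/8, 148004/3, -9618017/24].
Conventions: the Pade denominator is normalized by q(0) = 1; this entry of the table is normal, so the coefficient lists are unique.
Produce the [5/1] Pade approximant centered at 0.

The Pade approximant has numerator coefficients [1/3, 4662143/3498264, 2174/13251, 70655/3498264, 1087/437283, 1087/3498264]; denominator coefficients [1, 1184032/145761].

Taylor coefficients needed (read off): a_0 = 1/3, a_1 = -11/8, a_2 = 34/3, a_3 = -2209/24, a_4 = 2243/3, a_5 = -48587/8, a_6 = 148004/3.
Write the denominator as Q(ψ) = 1 + q1*ψ. Requiring Q*f - P = O(ψ^7) with deg P <= 5 kills the coefficients of ψ^6..ψ^6 in Q*f:
  ψ^6: a_6 + q1*a_5 = 0, i.e. 148004/3 + (-48587/8)*q1 = 0.
Solving this linear system: q1 = 1184032/145761.
The numerator is Q*f truncated at degree 5: P0 = a_0 = 1/3; P1 = a_1 + q1*a_0 = 4662143/3498264; P2 = a_2 + q1*a_1 = 2174/13251; P3 = a_3 + q1*a_2 = 70655/3498264; P4 = a_4 + q1*a_3 = 1087/437283; P5 = a_5 + q1*a_4 = 1087/3498264.


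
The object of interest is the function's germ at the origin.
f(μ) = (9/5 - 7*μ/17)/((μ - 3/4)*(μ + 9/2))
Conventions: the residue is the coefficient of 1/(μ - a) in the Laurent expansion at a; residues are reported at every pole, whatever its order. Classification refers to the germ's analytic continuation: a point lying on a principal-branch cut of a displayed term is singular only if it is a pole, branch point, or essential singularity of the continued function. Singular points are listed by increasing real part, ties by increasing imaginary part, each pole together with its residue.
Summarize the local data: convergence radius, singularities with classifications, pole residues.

Denominator factor (μ + 9/2): pole of order 1 at -9/2, modulus 9/2.
Denominator factor (μ - 3/4): pole of order 1 at 3/4, modulus 3/4.
The radius of convergence is the smallest modulus among the singular points: 3/4.
At the order-1 pole -9/2 set g(μ) = (μ - (-9/2))*f(μ) = (9/5 - 7*μ/17)/(μ - 3/4).
Simple pole: residue = g(a) at a = -9/2, which is -414/595.
At the order-1 pole 3/4 set g(μ) = (μ - (3/4))*f(μ) = (9/5 - 7*μ/17)/(μ + 9/2).
Simple pole: residue = g(a) at a = 3/4, which is 169/595.
List the singular points by increasing real part (a conjugate pair: the negative imaginary part first).

Radius of convergence at 0: 3/4.
At -9/2: a pole of order 1; residue -414/595.
At 3/4: a pole of order 1; residue 169/595.


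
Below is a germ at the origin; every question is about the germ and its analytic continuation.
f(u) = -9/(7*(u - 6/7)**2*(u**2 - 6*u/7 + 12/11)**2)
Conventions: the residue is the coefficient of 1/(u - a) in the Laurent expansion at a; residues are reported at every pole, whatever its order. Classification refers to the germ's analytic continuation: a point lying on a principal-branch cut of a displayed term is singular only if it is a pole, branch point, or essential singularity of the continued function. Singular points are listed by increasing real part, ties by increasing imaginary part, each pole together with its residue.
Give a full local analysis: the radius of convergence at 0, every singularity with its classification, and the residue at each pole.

Radius of convergence at 0: 6/7.
At (3/7) - ((1/77)*sqrt(5379))*i: a pole of order 2; residue (-1331/1568) + ((233651/41660192)*sqrt(5379))*i.
At (3/7) + ((1/77)*sqrt(5379))*i: a pole of order 2; residue (-1331/1568) - ((233651/41660192)*sqrt(5379))*i.
At 6/7: a pole of order 2; residue 1331/784.


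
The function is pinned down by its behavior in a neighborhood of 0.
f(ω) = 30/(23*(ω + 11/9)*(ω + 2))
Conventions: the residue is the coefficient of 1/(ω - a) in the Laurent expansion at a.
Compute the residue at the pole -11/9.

At the order-1 pole -11/9 set g(ω) = (ω - (-11/9))*f(ω) = 30/(23*(ω + 2)).
Simple pole: residue = g(a) at a = -11/9, which is 270/161.

The residue is 270/161.


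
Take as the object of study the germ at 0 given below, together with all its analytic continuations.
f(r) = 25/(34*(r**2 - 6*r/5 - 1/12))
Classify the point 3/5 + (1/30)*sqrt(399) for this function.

The point is a pole of order 1.

The denominator factor r**2 - 6*r/5 - 1/12 vanishes at 3/5 + (1/30)*sqrt(399) and appears to the power 1; the numerator there equals 25/34, nonzero, and no other factor vanishes.
Hence a pole whose order is the multiplicity, 1.


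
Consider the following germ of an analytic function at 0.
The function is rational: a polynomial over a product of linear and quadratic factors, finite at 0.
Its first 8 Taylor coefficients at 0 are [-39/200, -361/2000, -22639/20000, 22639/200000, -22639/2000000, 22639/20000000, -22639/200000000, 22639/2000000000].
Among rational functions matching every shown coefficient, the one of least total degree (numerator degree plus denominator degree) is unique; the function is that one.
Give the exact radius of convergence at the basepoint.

The radius of convergence is 10.

No rational of total degree below 3 reproduces all 8 coefficients; solving the [2/1] Pade equations on them gives f(φ) = (-23*φ**2/2 - 2*φ - 39/20)/(φ + 10), whose expansion matches every shown term.
Denominator factor (φ + 10): pole of order 1 at -10, modulus 10.
The radius of convergence is the smallest modulus among the singular points: 10.


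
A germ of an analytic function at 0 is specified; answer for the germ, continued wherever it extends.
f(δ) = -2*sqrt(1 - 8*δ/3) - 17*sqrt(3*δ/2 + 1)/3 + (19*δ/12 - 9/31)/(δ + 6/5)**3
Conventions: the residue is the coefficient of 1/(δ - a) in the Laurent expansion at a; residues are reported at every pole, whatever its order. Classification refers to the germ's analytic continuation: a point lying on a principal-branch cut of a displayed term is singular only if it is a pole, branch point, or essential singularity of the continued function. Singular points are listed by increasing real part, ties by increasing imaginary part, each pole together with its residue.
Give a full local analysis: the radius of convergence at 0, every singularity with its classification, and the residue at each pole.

Denominator factor (δ + 6/5)^3: pole of order 3 at -6/5, modulus 6/5.
Branch term (-2)*sqrt(1 - δ/(3/8)): its argument vanishes at δ = 3/8, a square-root branch point, modulus 3/8.
Branch term (-17/3)*sqrt(1 - δ/(-2/3)): its argument vanishes at δ = -2/3, a square-root branch point, modulus 2/3.
The radius of convergence is the smallest modulus among the singular points: 3/8.
The branch terms are analytic at -6/5 and contribute nothing to the residue; only the rational part matters.
At the order-3 pole -6/5 set g(δ) = (δ - (-6/5))^3*(rational part) = 19*δ/12 - 9/31.
Order-3 pole: residue = g''(a)/2; g''(-6/5) = 0, so the residue is 0.
List the singular points by increasing real part (a conjugate pair: the negative imaginary part first).

Radius of convergence at 0: 3/8.
At -6/5: a pole of order 3; residue 0.
At -2/3: an algebraic (square-root) branch point.
At 3/8: an algebraic (square-root) branch point.
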